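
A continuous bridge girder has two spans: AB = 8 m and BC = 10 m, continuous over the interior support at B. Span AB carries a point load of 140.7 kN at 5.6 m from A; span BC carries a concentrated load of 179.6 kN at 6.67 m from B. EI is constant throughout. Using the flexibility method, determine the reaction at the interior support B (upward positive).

R_B = 211.6 kN

Release continuity at B by inserting a hinge; the redundant is the internal moment M_B. The primary structure is two simply-supported spans AB and BC.
Rotations at B on the released spans (each span's end-slope, ×1/EI):
  span AB: point load 140.7 at a = 5.6: Pab(L + a)/(6LEI) = 535.8/EI
  span BC: point load 179.6 at a = 6.67: Pab(L + b)/(6LEI) = 886.2/EI
  relative rotation θ_0 = (535.8 + 886.2)/EI = 1422/EI
A unit hogging moment at B produces rotation L₁/(3EI) + L₂/(3EI) = 6/EI.
Compatibility: M_B·(L₁+L₂)/(3EI) = θ_0, giving M_B = 237 kN·m (hogging).
Span AB, ΣM about A with M_B applied at B: R_B^{AB}·8 = 787.9 + 237, so R_B^{AB} = 128.1 kN and R_A = 140.7 − 128.1 = 12.58 kN.
Span BC, ΣM about C: R_B^{BC}·10 = 598.1 + 237, so R_B^{BC} = 83.51 kN and R_C = 179.6 − 83.51 = 96.09 kN.
R_B = 128.1 + 83.51 = 211.6 kN.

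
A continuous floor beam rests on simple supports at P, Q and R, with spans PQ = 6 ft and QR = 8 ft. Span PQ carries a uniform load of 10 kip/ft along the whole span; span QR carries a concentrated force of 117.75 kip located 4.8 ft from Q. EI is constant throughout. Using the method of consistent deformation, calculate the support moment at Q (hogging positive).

Insert a hinge at Q; M_Q is the redundant, and each span becomes simply supported.
Discontinuity in slope at Q on the released structure — sum the simple-span end rotations:
  span PQ: UDL 10: wL³/(24EI) = 90/EI
  span QR: point load 117.75 at a = 4.8: Pab(L + b)/(6LEI) = 422/EI
  relative rotation θ_0 = (90 + 422)/EI = 512/EI
A unit hogging moment at Q produces rotation L₁/(3EI) + L₂/(3EI) = 4.667/EI.
Slope continuity at Q: θ_0 = M_Q·4.667/EI, so M_Q = 512/4.667 = 109.7 kip·ft (hogging).

M_Q = 109.7 kip·ft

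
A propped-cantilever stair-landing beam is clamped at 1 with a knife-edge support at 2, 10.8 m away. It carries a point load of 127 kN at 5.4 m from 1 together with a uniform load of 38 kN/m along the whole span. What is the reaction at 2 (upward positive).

Release the roller at 2. Primary structure: cantilever fixed at 1.
Downward deflection at the released point 2 due to the loads:
  point load 127 at a = 5.4: Pa²(3L − a)/(6EI) = 16665/EI
  UDL 38: wL⁴/(8EI) = 64623/EI
  δ_0 = 81288/EI
Flexibility coefficient — unit upward force at 2: δ_{22} = L³/(3EI) = 419.9/EI.
Compatibility at 2: δ_0 − R_2·δ_{22} = 0, so R_2 = 81288/419.9 = 193.6 kN.

R_2 = 193.6 kN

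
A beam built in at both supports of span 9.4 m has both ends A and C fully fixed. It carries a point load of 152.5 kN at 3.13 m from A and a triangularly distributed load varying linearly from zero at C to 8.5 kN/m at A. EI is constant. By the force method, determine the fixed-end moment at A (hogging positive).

M_A = 249.9 kN·m

Take the two fixed-end moments M_A, M_C as redundants; the released structure is the simple span AC.
End rotations of the released simple span under the applied load (×1/EI):
  at A: point load 152.5 at a = 3.13: Pab(L + b)/(6LEI) = 831.5/EI
  at C: point load 152.5 at a = 3.13: Pab(L + a)/(6LEI) = 664.9/EI
  at A: triangular load, peak 8.5: w₀L³/(45EI) = 156.9/EI
  at C: triangular load, peak 8.5: 7w₀L³/(360EI) = 137.3/EI
  θ_A0 = 988.4/EI,  θ_C0 = 802.2/EI
Flexibility coefficients: a unit moment at one end gives L/(3EI) there and L/(6EI) at the far end, so f₁₁ = f₂₂ = 3.133/EI and f₁₂ = f₂₁ = 1.567/EI.
Compatibility — zero rotation at each built-in end:
  3.133 M_A + 1.567 M_C = 988.4
  1.567 M_A + 3.133 M_C = 802.2
Solving the pair gives M_A = 249.9 kN·m and M_C = 131.1 kN·m (hogging).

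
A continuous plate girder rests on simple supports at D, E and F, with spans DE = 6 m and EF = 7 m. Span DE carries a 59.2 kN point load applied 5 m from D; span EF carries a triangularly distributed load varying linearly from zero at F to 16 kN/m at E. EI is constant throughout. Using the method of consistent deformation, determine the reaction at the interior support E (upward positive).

R_E = 101.8 kN

Take M_E as the redundant. Released structure: two simple spans DE and EF with a hinge at E.
End slopes at the hinge E, treating each span as simply supported:
  span DE: point load 59.2 at a = 5: Pab(L + a)/(6LEI) = 90.44/EI
  span EF: triangular load, peak 16: w₀L³/(45EI) = 122/EI
  relative rotation θ_0 = (90.44 + 122)/EI = 212.4/EI
A unit hogging moment at E produces rotation L₁/(3EI) + L₂/(3EI) = 4.333/EI.
Slope continuity at E: θ_0 = M_E·4.333/EI, so M_E = 212.4/4.333 = 49.02 kN·m (hogging).
Span DE, ΣM about D with M_E applied at E: R_E^{DE}·6 = 296 + 49.02, so R_E^{DE} = 57.5 kN and R_D = 59.2 − 57.5 = 1.697 kN.
Span EF, ΣM about F: R_E^{EF}·7 = 261.3 + 49.02, so R_E^{EF} = 44.34 kN and R_F = 56 − 44.34 = 11.66 kN.
R_E = 57.5 + 44.34 = 101.8 kN.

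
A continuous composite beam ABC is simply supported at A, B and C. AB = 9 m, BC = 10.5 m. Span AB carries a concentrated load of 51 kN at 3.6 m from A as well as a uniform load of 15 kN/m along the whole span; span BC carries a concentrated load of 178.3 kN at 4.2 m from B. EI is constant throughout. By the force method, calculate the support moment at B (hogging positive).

Insert a hinge at B; M_B is the redundant, and each span becomes simply supported.
Rotations at B on the released spans (each span's end-slope, ×1/EI):
  span AB: point load 51 at a = 3.6: Pab(L + a)/(6LEI) = 231.3/EI
  span AB: UDL 15: wL³/(24EI) = 455.6/EI
  span BC: point load 178.3 at a = 4.2: Pab(L + b)/(6LEI) = 1258/EI
  relative rotation θ_0 = (687 + 1258)/EI = 1945/EI
A unit hogging moment at B produces rotation L₁/(3EI) + L₂/(3EI) = 6.5/EI.
Slope continuity at B: θ_0 = M_B·6.5/EI, so M_B = 1945/6.5 = 299.2 kN·m (hogging).

M_B = 299.2 kN·m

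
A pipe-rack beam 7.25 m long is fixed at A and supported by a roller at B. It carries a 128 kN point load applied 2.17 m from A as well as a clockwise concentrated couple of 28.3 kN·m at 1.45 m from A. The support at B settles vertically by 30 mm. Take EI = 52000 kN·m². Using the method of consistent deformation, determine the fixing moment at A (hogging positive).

M_A = 267.6 kN·m

Remove the prop at B; the released (primary) structure is a cantilever built in at A.
Downward deflection at the released point B due to the loads:
  point load 128 at a = 2.17: Pa²(3L − a)/(6EI) = 1967/EI
  clockwise couple 28.3 at a = 1.45: M₀a(2L − a)/(2EI) = 267.8/EI
  δ_0 = 2235/EI
Tip deflection under a unit load at B: L³/(3EI) = 127/EI.
With EI = 52000 kN·m²: δ_0 = 0.042975 m and δ_{BB} = 0.002443 m/kN.
Compatibility — the beam at B must follow the support down by 0.03 m: δ_0 − R_B·δ_{BB} = 0.03, so R_B = (0.042975 − 0.03)/0.002443 = 5.311 kN.
Moment equilibrium about A: M_A = Σ(load moments about A) − R_B·L = 306.1 − 5.311×7.25 = 267.6 kN·m.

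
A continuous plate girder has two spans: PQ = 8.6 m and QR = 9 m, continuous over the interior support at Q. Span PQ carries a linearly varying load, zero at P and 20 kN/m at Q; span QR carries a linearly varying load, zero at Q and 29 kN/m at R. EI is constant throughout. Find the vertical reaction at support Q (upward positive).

R_Q = 127.7 kN

Insert a hinge at Q; M_Q is the redundant, and each span becomes simply supported.
Discontinuity in slope at Q on the released structure — sum the simple-span end rotations:
  span PQ: triangular load, peak 20: w₀L³/(45EI) = 282.7/EI
  span QR: triangular load, peak 29: 7w₀L³/(360EI) = 411.1/EI
  relative rotation θ_0 = (282.7 + 411.1)/EI = 693.8/EI
A unit hogging moment at Q produces rotation L₁/(3EI) + L₂/(3EI) = 5.867/EI.
Compatibility: M_Q·(L₁+L₂)/(3EI) = θ_0, giving M_Q = 118.3 kN·m (hogging).
Span PQ, ΣM about P with M_Q applied at Q: R_Q^{PQ}·8.6 = 493.1 + 118.3, so R_Q^{PQ} = 71.08 kN and R_P = 86 − 71.08 = 14.92 kN.
Span QR, ΣM about R: R_Q^{QR}·9 = 391.5 + 118.3, so R_Q^{QR} = 56.64 kN and R_R = 130.5 − 56.64 = 73.86 kN.
R_Q = 71.08 + 56.64 = 127.7 kN.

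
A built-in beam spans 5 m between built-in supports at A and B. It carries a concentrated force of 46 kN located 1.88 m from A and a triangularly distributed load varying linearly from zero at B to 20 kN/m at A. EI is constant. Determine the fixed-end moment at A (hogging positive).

Release both end moments; the primary structure is a simply-supported span AB with redundants M_A and M_B.
End rotations of the released simple span under the applied load (×1/EI):
  at A: point load 46 at a = 1.88: Pab(L + b)/(6LEI) = 73.03/EI
  at B: point load 46 at a = 1.88: Pab(L + a)/(6LEI) = 61.88/EI
  at A: triangular load, peak 20: w₀L³/(45EI) = 55.56/EI
  at B: triangular load, peak 20: 7w₀L³/(360EI) = 48.61/EI
  θ_A0 = 128.6/EI,  θ_B0 = 110.5/EI
Flexibility coefficients: a unit moment at one end gives L/(3EI) there and L/(6EI) at the far end, so f₁₁ = f₂₂ = 1.667/EI and f₁₂ = f₂₁ = 0.8333/EI.
Compatibility — zero rotation at each built-in end:
  1.667 M_A + 0.8333 M_B = 128.6
  0.8333 M_A + 1.667 M_B = 110.5
Solving the pair gives M_A = 58.67 kN·m and M_B = 36.96 kN·m (hogging).

M_A = 58.67 kN·m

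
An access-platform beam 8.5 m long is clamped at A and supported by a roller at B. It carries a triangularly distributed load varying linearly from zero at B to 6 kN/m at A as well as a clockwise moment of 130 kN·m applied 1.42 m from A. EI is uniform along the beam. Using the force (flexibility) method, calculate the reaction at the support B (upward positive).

Choose R_B as the redundant. The primary structure is the cantilever fixed at A.
Primary-structure tip deflection at B by superposition:
  triangular load, peak 6 at the fixed end: w₀L⁴/(30EI) = 1044/EI
  clockwise couple 130 at a = 1.42: M₀a(2L − a)/(2EI) = 1438/EI
  δ_0 = 2482/EI
Flexibility coefficient — unit upward force at B: δ_{BB} = L³/(3EI) = 204.7/EI.
Compatibility at B: δ_0 − R_B·δ_{BB} = 0, so R_B = 2482/204.7 = 12.12 kN.

R_B = 12.12 kN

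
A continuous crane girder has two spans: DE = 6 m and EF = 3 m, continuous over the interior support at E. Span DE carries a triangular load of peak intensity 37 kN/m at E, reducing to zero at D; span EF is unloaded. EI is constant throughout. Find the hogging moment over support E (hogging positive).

Take M_E as the redundant. Released structure: two simple spans DE and EF with a hinge at E.
End slopes at the hinge E, treating each span as simply supported:
  span DE: triangular load, peak 37: w₀L³/(45EI) = 177.6/EI
  relative rotation θ_0 = (177.6 + 0)/EI = 177.6/EI
A unit hogging moment at E produces rotation L₁/(3EI) + L₂/(3EI) = 3/EI.
Slope continuity at E: θ_0 = M_E·3/EI, so M_E = 177.6/3 = 59.2 kN·m (hogging).

M_E = 59.2 kN·m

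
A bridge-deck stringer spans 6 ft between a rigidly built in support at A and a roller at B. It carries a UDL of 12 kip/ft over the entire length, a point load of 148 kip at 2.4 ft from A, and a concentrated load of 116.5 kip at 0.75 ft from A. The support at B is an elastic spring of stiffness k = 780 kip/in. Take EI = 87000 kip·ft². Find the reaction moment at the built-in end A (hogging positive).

M_A = 337.6 kip·ft

Release the roller at B. Primary structure: cantilever fixed at A.
Deflection at B on the released cantilever, summing each load's contribution:
  UDL 12: wL⁴/(8EI) = 1944/EI
  point load 148 at a = 2.4: Pa²(3L − a)/(6EI) = 2216/EI
  point load 116.5 at a = 0.75: Pa²(3L − a)/(6EI) = 188.4/EI
  δ_0 = 4349/EI
Tip deflection under a unit load at B: L³/(3EI) = 72/EI.
With EI = 87000 kip·ft²: δ_0 = 0.049987 ft and δ_{BB} = 0.000828 ft/kip.
Compatibility — the spring shortens by R_B/k under the reaction it provides: δ_0 − R_B·δ_{BB} = R_B/k. With 1/k = 1/(780×12) ft/kip = 0.000107 ft/kip, R_B = δ_0 / (δ_{BB} + 1/k) = 0.049987 / (0.000828 + 0.000107) = 53.49 kip.
Moment equilibrium about A: M_A = Σ(load moments about A) − R_B·L = 658.6 − 53.49×6 = 337.6 kip·ft.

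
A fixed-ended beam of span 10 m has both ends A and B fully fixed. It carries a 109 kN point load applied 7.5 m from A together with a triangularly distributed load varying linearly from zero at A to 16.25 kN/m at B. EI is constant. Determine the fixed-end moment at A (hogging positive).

M_A = 105.3 kN·m

Take the two fixed-end moments M_A, M_B as redundants; the released structure is the simple span AB.
Simple-span end rotations at A and B under the given loads:
  at A: point load 109 at a = 7.5: Pab(L + b)/(6LEI) = 425.8/EI
  at B: point load 109 at a = 7.5: Pab(L + a)/(6LEI) = 596.1/EI
  at A: triangular load, peak 16.25: 7w₀L³/(360EI) = 316/EI
  at B: triangular load, peak 16.25: w₀L³/(45EI) = 361.1/EI
  θ_A0 = 741.8/EI,  θ_B0 = 957.2/EI
Flexibility coefficients: a unit moment at one end gives L/(3EI) there and L/(6EI) at the far end, so f₁₁ = f₂₂ = 3.333/EI and f₁₂ = f₂₁ = 1.667/EI.
Compatibility — zero rotation at each built-in end:
  3.333 M_A + 1.667 M_B = 741.8
  1.667 M_A + 3.333 M_B = 957.2
Solving the pair gives M_A = 105.3 kN·m and M_B = 234.5 kN·m (hogging).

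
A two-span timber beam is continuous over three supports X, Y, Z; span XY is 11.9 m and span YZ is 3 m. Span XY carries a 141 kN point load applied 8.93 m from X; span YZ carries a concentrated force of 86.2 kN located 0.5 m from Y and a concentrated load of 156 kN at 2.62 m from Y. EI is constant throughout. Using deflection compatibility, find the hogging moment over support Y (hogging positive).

M_Y = 232.2 kN·m

Release continuity at Y by inserting a hinge; the redundant is the internal moment M_Y. The primary structure is two simply-supported spans XY and YZ.
Discontinuity in slope at Y on the released structure — sum the simple-span end rotations:
  span XY: point load 141 at a = 8.93: Pab(L + a)/(6LEI) = 1091/EI
  span YZ: point load 86.2 at a = 0.5: Pab(L + b)/(6LEI) = 32.92/EI
  span YZ: point load 156 at a = 2.62: Pab(L + b)/(6LEI) = 29.16/EI
  relative rotation θ_0 = (1091 + 62.09)/EI = 1153/EI
A unit hogging moment at Y produces rotation L₁/(3EI) + L₂/(3EI) = 4.967/EI.
Compatibility: M_Y·(L₁+L₂)/(3EI) = θ_0, giving M_Y = 232.2 kN·m (hogging).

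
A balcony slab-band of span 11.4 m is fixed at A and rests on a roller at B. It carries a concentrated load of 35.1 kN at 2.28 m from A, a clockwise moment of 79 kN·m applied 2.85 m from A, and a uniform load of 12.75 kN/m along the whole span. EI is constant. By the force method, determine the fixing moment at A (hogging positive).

M_A = 291.9 kN·m

Release the roller at B. Primary structure: cantilever fixed at A.
Deflection at B on the released cantilever, summing each load's contribution:
  point load 35.1 at a = 2.28: Pa²(3L − a)/(6EI) = 970.7/EI
  clockwise couple 79 at a = 2.85: M₀a(2L − a)/(2EI) = 2246/EI
  UDL 12.75: wL⁴/(8EI) = 26918/EI
  δ_0 = 30134/EI
Tip deflection under a unit load at B: L³/(3EI) = 493.8/EI.
The prop prevents deflection at B: R_B = δ_0/δ_{BB} = 30134/493.8 = 61.02 kN.
Moment equilibrium about A: M_A = Σ(load moments about A) − R_B·L = 987.5 − 61.02×11.4 = 291.9 kN·m.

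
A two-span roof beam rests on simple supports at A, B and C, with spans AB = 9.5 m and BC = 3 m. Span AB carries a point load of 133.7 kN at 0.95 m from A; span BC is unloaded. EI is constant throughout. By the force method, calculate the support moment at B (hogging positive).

Release continuity at B by inserting a hinge; the redundant is the internal moment M_B. The primary structure is two simply-supported spans AB and BC.
Discontinuity in slope at B on the released structure — sum the simple-span end rotations:
  span AB: point load 133.7 at a = 0.95: Pab(L + a)/(6LEI) = 199.1/EI
  relative rotation θ_0 = (199.1 + 0)/EI = 199.1/EI
A unit hogging moment at B produces rotation L₁/(3EI) + L₂/(3EI) = 4.167/EI.
Slope continuity at B: θ_0 = M_B·4.167/EI, so M_B = 199.1/4.167 = 47.78 kN·m (hogging).

M_B = 47.78 kN·m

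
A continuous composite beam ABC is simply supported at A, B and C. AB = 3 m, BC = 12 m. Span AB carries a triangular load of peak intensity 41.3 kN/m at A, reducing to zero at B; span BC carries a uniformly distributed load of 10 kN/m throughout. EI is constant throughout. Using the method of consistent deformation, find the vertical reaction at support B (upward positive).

Insert a hinge at B; M_B is the redundant, and each span becomes simply supported.
Rotations at B on the released spans (each span's end-slope, ×1/EI):
  span AB: triangular load, peak 41.3: 7w₀L³/(360EI) = 21.68/EI
  span BC: UDL 10: wL³/(24EI) = 720/EI
  relative rotation θ_0 = (21.68 + 720)/EI = 741.7/EI
A unit hogging moment at B produces rotation L₁/(3EI) + L₂/(3EI) = 5/EI.
Compatibility: M_B·(L₁+L₂)/(3EI) = θ_0, giving M_B = 148.3 kN·m (hogging).
Span AB, ΣM about A with M_B applied at B: R_B^{AB}·3 = 61.95 + 148.3, so R_B^{AB} = 70.1 kN and R_A = 61.95 − 70.1 = -8.146 kN.
Span BC, ΣM about C: R_B^{BC}·12 = 720 + 148.3, so R_B^{BC} = 72.36 kN and R_C = 120 − 72.36 = 47.64 kN.
R_B = 70.1 + 72.36 = 142.5 kN.

R_B = 142.5 kN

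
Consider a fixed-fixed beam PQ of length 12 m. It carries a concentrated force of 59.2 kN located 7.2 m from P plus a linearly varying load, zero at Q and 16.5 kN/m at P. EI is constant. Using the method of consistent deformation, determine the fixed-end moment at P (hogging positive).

Release both end moments; the primary structure is a simply-supported span PQ with redundants M_P and M_Q.
Simple-span end rotations at P and Q under the given loads:
  at P: point load 59.2 at a = 7.2: Pab(L + b)/(6LEI) = 477.4/EI
  at Q: point load 59.2 at a = 7.2: Pab(L + a)/(6LEI) = 545.6/EI
  at P: triangular load, peak 16.5: w₀L³/(45EI) = 633.6/EI
  at Q: triangular load, peak 16.5: 7w₀L³/(360EI) = 554.4/EI
  θ_P0 = 1111/EI,  θ_Q0 = 1100/EI
Flexibility coefficients: a unit moment at one end gives L/(3EI) there and L/(6EI) at the far end, so f₁₁ = f₂₂ = 4/EI and f₁₂ = f₂₁ = 2/EI.
Compatibility — zero rotation at each built-in end:
  4 M_P + 2 M_Q = 1111
  2 M_P + 4 M_Q = 1100
Solving the pair gives M_P = 187 kN·m and M_Q = 181.5 kN·m (hogging).

M_P = 187 kN·m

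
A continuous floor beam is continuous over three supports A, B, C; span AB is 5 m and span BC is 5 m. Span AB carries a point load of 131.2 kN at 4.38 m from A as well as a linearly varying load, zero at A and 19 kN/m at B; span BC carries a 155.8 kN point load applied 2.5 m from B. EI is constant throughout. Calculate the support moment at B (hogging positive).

M_B = 122.3 kN·m

Take M_B as the redundant. Released structure: two simple spans AB and BC with a hinge at B.
End slopes at the hinge B, treating each span as simply supported:
  span AB: point load 131.2 at a = 4.38: Pab(L + a)/(6LEI) = 111.4/EI
  span AB: triangular load, peak 19: w₀L³/(45EI) = 52.78/EI
  span BC: point load 155.8 at a = 2.5: Pab(L + b)/(6LEI) = 243.4/EI
  relative rotation θ_0 = (164.2 + 243.4)/EI = 407.6/EI
A unit hogging moment at B produces rotation L₁/(3EI) + L₂/(3EI) = 3.333/EI.
Slope continuity at B: θ_0 = M_B·3.333/EI, so M_B = 407.6/3.333 = 122.3 kN·m (hogging).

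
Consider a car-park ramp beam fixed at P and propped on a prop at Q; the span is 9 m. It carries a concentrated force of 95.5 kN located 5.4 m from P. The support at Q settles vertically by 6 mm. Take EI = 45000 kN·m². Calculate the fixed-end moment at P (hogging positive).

M_P = 154.4 kN·m

Take the reaction at Q as the redundant and release it; the primary structure is a cantilever fixed at P.
Downward deflection at the released point Q due to the loads:
  point load 95.5 at a = 5.4: Pa²(3L − a)/(6EI) = 10025/EI
Tip deflection under a unit load at Q: L³/(3EI) = 243/EI.
With EI = 45000 kN·m²: δ_0 = 0.22278 m and δ_{QQ} = 0.0054 m/kN.
Compatibility — the beam at Q must follow the support down by 0.006 m: δ_0 − R_Q·δ_{QQ} = 0.006, so R_Q = (0.22278 − 0.006)/0.0054 = 40.14 kN.
Moment equilibrium about P: M_P = Σ(load moments about P) − R_Q·L = 515.7 − 40.14×9 = 154.4 kN·m.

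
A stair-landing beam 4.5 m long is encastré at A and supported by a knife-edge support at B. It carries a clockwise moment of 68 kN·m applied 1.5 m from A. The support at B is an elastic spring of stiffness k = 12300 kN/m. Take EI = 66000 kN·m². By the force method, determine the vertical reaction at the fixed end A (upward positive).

Choose R_B as the redundant. The primary structure is the cantilever fixed at A.
Free-end deflection of the primary structure under the applied loading (downward +):
  clockwise couple 68 at a = 1.5: M₀a(2L − a)/(2EI) = 382.5/EI
Flexibility coefficient — unit upward force at B: δ_{BB} = L³/(3EI) = 30.38/EI.
With EI = 66000 kN·m²: δ_0 = 0.005795 m and δ_{BB} = 0.00046 m/kN.
Compatibility — the spring shortens by R_B/k under the reaction it provides: δ_0 − R_B·δ_{BB} = R_B/k. With 1/k = 0.000081 m/kN, R_B = δ_0 / (δ_{BB} + 1/k) = 0.005795 / (0.00046 + 0.000081) = 10.7 kN.
Vertical equilibrium: R_A = ΣP − R_B = 0 − 10.7 = -10.7 kN.

R_A = -10.7 kN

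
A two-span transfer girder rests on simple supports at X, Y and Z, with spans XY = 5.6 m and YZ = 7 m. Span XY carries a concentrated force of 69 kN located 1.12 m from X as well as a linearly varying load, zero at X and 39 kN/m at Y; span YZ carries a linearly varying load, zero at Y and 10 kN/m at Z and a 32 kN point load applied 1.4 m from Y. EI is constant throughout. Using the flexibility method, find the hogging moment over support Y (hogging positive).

Release continuity at Y by inserting a hinge; the redundant is the internal moment M_Y. The primary structure is two simply-supported spans XY and YZ.
End slopes at the hinge Y, treating each span as simply supported:
  span XY: point load 69 at a = 1.12: Pab(L + a)/(6LEI) = 69.24/EI
  span XY: triangular load, peak 39: w₀L³/(45EI) = 152.2/EI
  span YZ: triangular load, peak 10: 7w₀L³/(360EI) = 66.69/EI
  span YZ: point load 32 at a = 1.4: Pab(L + b)/(6LEI) = 75.26/EI
  relative rotation θ_0 = (221.4 + 142)/EI = 363.4/EI
A unit hogging moment at Y produces rotation L₁/(3EI) + L₂/(3EI) = 4.2/EI.
Compatibility: M_Y·(L₁+L₂)/(3EI) = θ_0, giving M_Y = 86.52 kN·m (hogging).

M_Y = 86.52 kN·m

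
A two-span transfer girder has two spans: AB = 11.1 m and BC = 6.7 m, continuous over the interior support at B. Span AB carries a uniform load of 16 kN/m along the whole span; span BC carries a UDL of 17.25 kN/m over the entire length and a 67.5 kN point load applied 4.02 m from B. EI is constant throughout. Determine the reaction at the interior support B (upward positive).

R_B = 225.9 kN

Release continuity at B by inserting a hinge; the redundant is the internal moment M_B. The primary structure is two simply-supported spans AB and BC.
Discontinuity in slope at B on the released structure — sum the simple-span end rotations:
  span AB: UDL 16: wL³/(24EI) = 911.8/EI
  span BC: UDL 17.25: wL³/(24EI) = 216.2/EI
  span BC: point load 67.5 at a = 4.02: Pab(L + b)/(6LEI) = 169.7/EI
  relative rotation θ_0 = (911.8 + 385.9)/EI = 1298/EI
A unit hogging moment at B produces rotation L₁/(3EI) + L₂/(3EI) = 5.933/EI.
Compatibility: M_B·(L₁+L₂)/(3EI) = θ_0, giving M_B = 218.7 kN·m (hogging).
Span AB, ΣM about A with M_B applied at B: R_B^{AB}·11.1 = 985.7 + 218.7, so R_B^{AB} = 108.5 kN and R_A = 177.6 − 108.5 = 69.1 kN.
Span BC, ΣM about C: R_B^{BC}·6.7 = 568.1 + 218.7, so R_B^{BC} = 117.4 kN and R_C = 183.1 − 117.4 = 65.65 kN.
R_B = 108.5 + 117.4 = 225.9 kN.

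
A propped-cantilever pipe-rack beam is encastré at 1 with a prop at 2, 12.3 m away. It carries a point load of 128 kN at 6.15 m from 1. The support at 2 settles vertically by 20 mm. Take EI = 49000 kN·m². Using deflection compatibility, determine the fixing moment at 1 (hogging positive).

Release the roller at 2. Primary structure: cantilever fixed at 1.
Free-end deflection of the primary structure under the applied loading (downward +):
  point load 128 at a = 6.15: Pa²(3L − a)/(6EI) = 24812/EI
Flexibility coefficient — unit upward force at 2: δ_{22} = L³/(3EI) = 620.3/EI.
With EI = 49000 kN·m²: δ_0 = 0.50636 m and δ_{22} = 0.012659 m/kN.
Compatibility — the beam at 2 must follow the support down by 0.02 m: δ_0 − R_2·δ_{22} = 0.02, so R_2 = (0.50636 − 0.02)/0.012659 = 38.42 kN.
Moment equilibrium about 1: M_1 = Σ(load moments about 1) − R_2·L = 787.2 − 38.42×12.3 = 314.6 kN·m.

M_1 = 314.6 kN·m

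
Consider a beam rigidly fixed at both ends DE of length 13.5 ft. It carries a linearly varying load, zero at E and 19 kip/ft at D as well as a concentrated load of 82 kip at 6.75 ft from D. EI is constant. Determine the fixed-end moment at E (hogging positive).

Release both end moments; the primary structure is a simply-supported span DE with redundants M_D and M_E.
End rotations of the released simple span under the applied load (×1/EI):
  at D: triangular load, peak 19: w₀L³/(45EI) = 1039/EI
  at E: triangular load, peak 19: 7w₀L³/(360EI) = 909/EI
  at D: point load 82 at a = 6.75: Pab(L + b)/(6LEI) = 934/EI
  at E: point load 82 at a = 6.75: Pab(L + a)/(6LEI) = 934/EI
  θ_D0 = 1973/EI,  θ_E0 = 1843/EI
Flexibility coefficients: a unit moment at one end gives L/(3EI) there and L/(6EI) at the far end, so f₁₁ = f₂₂ = 4.5/EI and f₁₂ = f₂₁ = 2.25/EI.
Compatibility — zero rotation at each built-in end:
  4.5 M_D + 2.25 M_E = 1973
  2.25 M_D + 4.5 M_E = 1843
Solving the pair gives M_D = 311.5 kip·ft and M_E = 253.8 kip·ft (hogging).

M_E = 253.8 kip·ft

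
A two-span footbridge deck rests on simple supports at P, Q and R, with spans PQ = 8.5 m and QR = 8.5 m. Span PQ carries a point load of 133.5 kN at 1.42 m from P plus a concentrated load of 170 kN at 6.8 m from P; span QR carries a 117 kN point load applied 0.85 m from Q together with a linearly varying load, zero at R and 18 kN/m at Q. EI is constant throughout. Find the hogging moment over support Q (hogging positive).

M_Q = 236 kN·m

Insert a hinge at Q; M_Q is the redundant, and each span becomes simply supported.
End slopes at the hinge Q, treating each span as simply supported:
  span PQ: point load 133.5 at a = 1.42: Pab(L + a)/(6LEI) = 261.1/EI
  span PQ: point load 170 at a = 6.8: Pab(L + a)/(6LEI) = 589.6/EI
  span QR: point load 117 at a = 0.85: Pab(L + b)/(6LEI) = 240.9/EI
  span QR: triangular load, peak 18: w₀L³/(45EI) = 245.7/EI
  relative rotation θ_0 = (850.6 + 486.6)/EI = 1337/EI
A unit hogging moment at Q produces rotation L₁/(3EI) + L₂/(3EI) = 5.667/EI.
Compatibility: M_Q·(L₁+L₂)/(3EI) = θ_0, giving M_Q = 236 kN·m (hogging).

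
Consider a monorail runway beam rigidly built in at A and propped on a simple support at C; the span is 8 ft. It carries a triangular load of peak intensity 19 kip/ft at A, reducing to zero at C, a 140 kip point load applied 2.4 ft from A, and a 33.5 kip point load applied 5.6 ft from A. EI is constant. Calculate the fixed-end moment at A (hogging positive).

M_A = 317.6 kip·ft

Choose R_C as the redundant. The primary structure is the cantilever fixed at A.
Deflection at C on the released cantilever, summing each load's contribution:
  triangular load, peak 19 at the fixed end: w₀L⁴/(30EI) = 2594/EI
  point load 140 at a = 2.4: Pa²(3L − a)/(6EI) = 2903/EI
  point load 33.5 at a = 5.6: Pa²(3L − a)/(6EI) = 3222/EI
  δ_0 = 8719/EI
Tip deflection under a unit load at C: L³/(3EI) = 170.7/EI.
The prop prevents deflection at C: R_C = δ_0/δ_{CC} = 8719/170.7 = 51.09 kip.
Moment equilibrium about A: M_A = Σ(load moments about A) − R_C·L = 726.3 − 51.09×8 = 317.6 kip·ft.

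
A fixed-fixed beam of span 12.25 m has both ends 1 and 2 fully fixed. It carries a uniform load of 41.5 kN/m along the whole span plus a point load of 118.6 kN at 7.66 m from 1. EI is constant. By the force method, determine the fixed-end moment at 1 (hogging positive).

Release both end moments; the primary structure is a simply-supported span 12 with redundants M_1 and M_2.
On the primary (simply-supported) span, the end slopes from the loading are:
  at 1: UDL 41.5: wL³/(24EI) = 3179/EI
  at 2: UDL 41.5: wL³/(24EI) = 3179/EI
  at 1: point load 118.6 at a = 7.66: Pab(L + b)/(6LEI) = 955.4/EI
  at 2: point load 118.6 at a = 7.66: Pab(L + a)/(6LEI) = 1130/EI
  θ_10 = 4134/EI,  θ_20 = 4308/EI
Flexibility coefficients: a unit moment at one end gives L/(3EI) there and L/(6EI) at the far end, so f₁₁ = f₂₂ = 4.083/EI and f₁₂ = f₂₁ = 2.042/EI.
Compatibility — zero rotation at each built-in end:
  4.083 M_1 + 2.042 M_2 = 4134
  2.042 M_1 + 4.083 M_2 = 4308
Solving the pair gives M_1 = 646.5 kN·m and M_2 = 731.8 kN·m (hogging).

M_1 = 646.5 kN·m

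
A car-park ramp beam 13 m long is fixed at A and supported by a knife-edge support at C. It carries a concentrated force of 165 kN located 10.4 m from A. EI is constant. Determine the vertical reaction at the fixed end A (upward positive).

Release the roller at C. Primary structure: cantilever fixed at A.
Free-end deflection of the primary structure under the applied loading (downward +):
  point load 165 at a = 10.4: Pa²(3L − a)/(6EI) = 85068/EI
Flexibility coefficient — unit upward force at C: δ_{CC} = L³/(3EI) = 732.3/EI.
The prop prevents deflection at C: R_C = δ_0/δ_{CC} = 85068/732.3 = 116.2 kN.
Vertical equilibrium: R_A = ΣP − R_C = 165 − 116.2 = 48.84 kN.

R_A = 48.84 kN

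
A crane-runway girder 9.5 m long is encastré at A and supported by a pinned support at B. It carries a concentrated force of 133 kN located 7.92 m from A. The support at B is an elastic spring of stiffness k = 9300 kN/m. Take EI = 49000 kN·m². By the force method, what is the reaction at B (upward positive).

Take the reaction at B as the redundant and release it; the primary structure is a cantilever fixed at A.
Downward deflection at the released point B due to the loads:
  point load 133 at a = 7.92: Pa²(3L − a)/(6EI) = 28615/EI
Tip deflection under a unit load at B: L³/(3EI) = 285.8/EI.
With EI = 49000 kN·m²: δ_0 = 0.58398 m and δ_{BB} = 0.005832 m/kN.
Compatibility — the spring shortens by R_B/k under the reaction it provides: δ_0 − R_B·δ_{BB} = R_B/k. With 1/k = 0.000108 m/kN, R_B = δ_0 / (δ_{BB} + 1/k) = 0.58398 / (0.005832 + 0.000108) = 98.31 kN.

R_B = 98.31 kN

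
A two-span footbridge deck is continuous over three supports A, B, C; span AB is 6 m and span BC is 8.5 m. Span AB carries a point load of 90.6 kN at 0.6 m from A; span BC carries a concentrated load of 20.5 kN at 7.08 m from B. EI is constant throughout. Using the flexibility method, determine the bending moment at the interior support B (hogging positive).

Take M_B as the redundant. Released structure: two simple spans AB and BC with a hinge at B.
End slopes at the hinge B, treating each span as simply supported:
  span AB: point load 90.6 at a = 0.6: Pab(L + a)/(6LEI) = 53.82/EI
  span BC: point load 20.5 at a = 7.08: Pab(L + b)/(6LEI) = 40.09/EI
  relative rotation θ_0 = (53.82 + 40.09)/EI = 93.9/EI
A unit hogging moment at B produces rotation L₁/(3EI) + L₂/(3EI) = 4.833/EI.
Slope continuity at B: θ_0 = M_B·4.833/EI, so M_B = 93.9/4.833 = 19.43 kN·m (hogging).

M_B = 19.43 kN·m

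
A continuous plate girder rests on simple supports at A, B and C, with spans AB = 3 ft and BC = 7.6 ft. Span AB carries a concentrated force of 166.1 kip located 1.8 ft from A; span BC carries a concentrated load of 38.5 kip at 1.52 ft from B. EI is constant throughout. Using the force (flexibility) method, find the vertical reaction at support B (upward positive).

R_B = 157.1 kip

Take M_B as the redundant. Released structure: two simple spans AB and BC with a hinge at B.
End slopes at the hinge B, treating each span as simply supported:
  span AB: point load 166.1 at a = 1.8: Pab(L + a)/(6LEI) = 95.67/EI
  span BC: point load 38.5 at a = 1.52: Pab(L + b)/(6LEI) = 106.7/EI
  relative rotation θ_0 = (95.67 + 106.7)/EI = 202.4/EI
A unit hogging moment at B produces rotation L₁/(3EI) + L₂/(3EI) = 3.533/EI.
Compatibility: M_B·(L₁+L₂)/(3EI) = θ_0, giving M_B = 57.29 kip·ft (hogging).
Span AB, ΣM about A with M_B applied at B: R_B^{AB}·3 = 299 + 57.29, so R_B^{AB} = 118.8 kip and R_A = 166.1 − 118.8 = 47.34 kip.
Span BC, ΣM about C: R_B^{BC}·7.6 = 234.1 + 57.29, so R_B^{BC} = 38.34 kip and R_C = 38.5 − 38.34 = 0.1622 kip.
R_B = 118.8 + 38.34 = 157.1 kip.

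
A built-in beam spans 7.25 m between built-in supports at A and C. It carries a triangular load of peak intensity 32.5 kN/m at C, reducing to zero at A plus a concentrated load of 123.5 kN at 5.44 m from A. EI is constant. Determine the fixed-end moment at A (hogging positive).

Release both end moments; the primary structure is a simply-supported span AC with redundants M_A and M_C.
On the primary (simply-supported) span, the end slopes from the loading are:
  at A: triangular load, peak 32.5: 7w₀L³/(360EI) = 240.8/EI
  at C: triangular load, peak 32.5: w₀L³/(45EI) = 275.2/EI
  at A: point load 123.5 at a = 5.44: Pab(L + b)/(6LEI) = 253.3/EI
  at C: point load 123.5 at a = 5.44: Pab(L + a)/(6LEI) = 354.7/EI
  θ_A0 = 494.1/EI,  θ_C0 = 630/EI
Flexibility coefficients: a unit moment at one end gives L/(3EI) there and L/(6EI) at the far end, so f₁₁ = f₂₂ = 2.417/EI and f₁₂ = f₂₁ = 1.208/EI.
Compatibility — zero rotation at each built-in end:
  2.417 M_A + 1.208 M_C = 494.1
  1.208 M_A + 2.417 M_C = 630
Solving the pair gives M_A = 98.82 kN·m and M_C = 211.3 kN·m (hogging).

M_A = 98.82 kN·m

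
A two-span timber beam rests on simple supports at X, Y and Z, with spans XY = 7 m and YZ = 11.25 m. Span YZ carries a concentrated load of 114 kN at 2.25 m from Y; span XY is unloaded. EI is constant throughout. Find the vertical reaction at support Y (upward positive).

R_Y = 117.6 kN

Release continuity at Y by inserting a hinge; the redundant is the internal moment M_Y. The primary structure is two simply-supported spans XY and YZ.
Discontinuity in slope at Y on the released structure — sum the simple-span end rotations:
  span YZ: point load 114 at a = 2.25: Pab(L + b)/(6LEI) = 692.5/EI
  relative rotation θ_0 = (0 + 692.5)/EI = 692.5/EI
A unit hogging moment at Y produces rotation L₁/(3EI) + L₂/(3EI) = 6.083/EI.
Compatibility: M_Y·(L₁+L₂)/(3EI) = θ_0, giving M_Y = 113.8 kN·m (hogging).
Span XY, ΣM about X with M_Y applied at Y: R_Y^{XY}·7 = 0 + 113.8, so R_Y^{XY} = 16.26 kN and R_X = 0 − 16.26 = -16.26 kN.
Span YZ, ΣM about Z: R_Y^{YZ}·11.25 = 1026 + 113.8, so R_Y^{YZ} = 101.3 kN and R_Z = 114 − 101.3 = 12.68 kN.
R_Y = 16.26 + 101.3 = 117.6 kN.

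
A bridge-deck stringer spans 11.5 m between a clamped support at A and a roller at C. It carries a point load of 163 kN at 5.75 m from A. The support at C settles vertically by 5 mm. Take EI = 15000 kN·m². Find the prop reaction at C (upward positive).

R_C = 50.79 kN

Choose R_C as the redundant. The primary structure is the cantilever fixed at A.
Primary-structure tip deflection at C by superposition:
  point load 163 at a = 5.75: Pa²(3L − a)/(6EI) = 25823/EI
Tip deflection under a unit load at C: L³/(3EI) = 507/EI.
With EI = 15000 kN·m²: δ_0 = 1.7215 m and δ_{CC} = 0.033797 m/kN.
Compatibility — the beam at C must follow the support down by 0.005 m: δ_0 − R_C·δ_{CC} = 0.005, so R_C = (1.7215 − 0.005)/0.033797 = 50.79 kN.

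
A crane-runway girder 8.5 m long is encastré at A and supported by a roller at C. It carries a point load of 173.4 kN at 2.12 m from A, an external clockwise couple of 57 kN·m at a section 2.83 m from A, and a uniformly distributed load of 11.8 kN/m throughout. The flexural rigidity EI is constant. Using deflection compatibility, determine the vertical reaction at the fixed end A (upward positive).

R_A = 215.7 kN

Remove the prop at C; the released (primary) structure is a cantilever built in at A.
Free-end deflection of the primary structure under the applied loading (downward +):
  point load 173.4 at a = 2.12: Pa²(3L − a)/(6EI) = 3037/EI
  clockwise couple 57 at a = 2.83: M₀a(2L − a)/(2EI) = 1143/EI
  UDL 11.8: wL⁴/(8EI) = 7700/EI
  δ_0 = 11879/EI
Tip deflection under a unit load at C: L³/(3EI) = 204.7/EI.
Compatibility at C: δ_0 − R_C·δ_{CC} = 0, so R_C = 11879/204.7 = 58.03 kN.
Vertical equilibrium: R_A = ΣP − R_C = 273.7 − 58.03 = 215.7 kN.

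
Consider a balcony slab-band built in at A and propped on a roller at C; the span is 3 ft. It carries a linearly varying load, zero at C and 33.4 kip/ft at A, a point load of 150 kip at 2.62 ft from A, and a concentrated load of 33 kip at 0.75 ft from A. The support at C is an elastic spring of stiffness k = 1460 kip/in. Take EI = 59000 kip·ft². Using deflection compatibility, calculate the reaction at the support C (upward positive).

R_C = 97.88 kip

Remove the prop at C; the released (primary) structure is a cantilever built in at A.
Deflection at C on the released cantilever, summing each load's contribution:
  triangular load, peak 33.4 at the fixed end: w₀L⁴/(30EI) = 90.18/EI
  point load 150 at a = 2.62: Pa²(3L − a)/(6EI) = 1095/EI
  point load 33 at a = 0.75: Pa²(3L − a)/(6EI) = 25.52/EI
  δ_0 = 1211/EI
Flexibility coefficient — unit upward force at C: δ_{CC} = L³/(3EI) = 9/EI.
With EI = 59000 kip·ft²: δ_0 = 0.020518 ft and δ_{CC} = 0.000153 ft/kip.
Compatibility — the spring shortens by R_C/k under the reaction it provides: δ_0 − R_C·δ_{CC} = R_C/k. With 1/k = 1/(1460×12) ft/kip = 0.000057 ft/kip, R_C = δ_0 / (δ_{CC} + 1/k) = 0.020518 / (0.000153 + 0.000057) = 97.88 kip.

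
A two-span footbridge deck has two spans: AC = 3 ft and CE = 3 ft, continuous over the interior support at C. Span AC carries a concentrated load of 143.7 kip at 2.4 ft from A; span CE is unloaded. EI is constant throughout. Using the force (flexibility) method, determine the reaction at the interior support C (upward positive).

Release continuity at C by inserting a hinge; the redundant is the internal moment M_C. The primary structure is two simply-supported spans AC and CE.
Rotations at C on the released spans (each span's end-slope, ×1/EI):
  span AC: point load 143.7 at a = 2.4: Pab(L + a)/(6LEI) = 62.08/EI
  relative rotation θ_0 = (62.08 + 0)/EI = 62.08/EI
A unit hogging moment at C produces rotation L₁/(3EI) + L₂/(3EI) = 2/EI.
Compatibility: M_C·(L₁+L₂)/(3EI) = θ_0, giving M_C = 31.04 kip·ft (hogging).
Span AC, ΣM about A with M_C applied at C: R_C^{AC}·3 = 344.9 + 31.04, so R_C^{AC} = 125.3 kip and R_A = 143.7 − 125.3 = 18.39 kip.
Span CE, ΣM about E: R_C^{CE}·3 = 0 + 31.04, so R_C^{CE} = 10.35 kip and R_E = 0 − 10.35 = -10.35 kip.
R_C = 125.3 + 10.35 = 135.7 kip.

R_C = 135.7 kip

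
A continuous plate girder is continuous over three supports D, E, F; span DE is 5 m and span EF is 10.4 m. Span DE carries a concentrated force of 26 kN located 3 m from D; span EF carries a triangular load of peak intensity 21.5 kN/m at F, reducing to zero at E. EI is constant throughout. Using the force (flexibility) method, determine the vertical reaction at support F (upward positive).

R_F = 64.95 kN

Insert a hinge at E; M_E is the redundant, and each span becomes simply supported.
Rotations at E on the released spans (each span's end-slope, ×1/EI):
  span DE: point load 26 at a = 3: Pab(L + a)/(6LEI) = 41.6/EI
  span EF: triangular load, peak 21.5: 7w₀L³/(360EI) = 470.3/EI
  relative rotation θ_0 = (41.6 + 470.3)/EI = 511.9/EI
A unit hogging moment at E produces rotation L₁/(3EI) + L₂/(3EI) = 5.133/EI.
Compatibility: M_E·(L₁+L₂)/(3EI) = θ_0, giving M_E = 99.71 kN·m (hogging).
Span EF, ΣM about F: R_E^{EF}·10.4 = 387.6 + 99.71, so R_E^{EF} = 46.85 kN and R_F = 111.8 − 46.85 = 64.95 kN.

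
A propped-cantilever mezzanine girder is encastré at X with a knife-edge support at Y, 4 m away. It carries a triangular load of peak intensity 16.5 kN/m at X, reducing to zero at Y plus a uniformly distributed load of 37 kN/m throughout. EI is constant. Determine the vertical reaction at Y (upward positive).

R_Y = 62.1 kN

Choose R_Y as the redundant. The primary structure is the cantilever fixed at X.
Primary-structure tip deflection at Y by superposition:
  triangular load, peak 16.5 at the fixed end: w₀L⁴/(30EI) = 140.8/EI
  UDL 37: wL⁴/(8EI) = 1184/EI
  δ_0 = 1325/EI
Tip deflection under a unit load at Y: L³/(3EI) = 21.33/EI.
Compatibility at Y: δ_0 − R_Y·δ_{YY} = 0, so R_Y = 1325/21.33 = 62.1 kN.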